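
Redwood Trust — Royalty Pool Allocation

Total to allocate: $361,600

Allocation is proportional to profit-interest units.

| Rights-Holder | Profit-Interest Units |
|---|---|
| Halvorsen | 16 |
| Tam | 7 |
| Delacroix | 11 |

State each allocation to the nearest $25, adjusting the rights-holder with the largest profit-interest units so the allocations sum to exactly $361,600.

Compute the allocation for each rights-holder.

Total profit-interest units = 16 + 7 + 11 = 34.
Proportional shares: Halvorsen 170,164.71; Tam 74,447.06; Delacroix 116,988.24.
Rounded to nearest $25: Halvorsen $170,175; Tam $74,450; Delacroix $117,000. Sum = $361,625.
Difference $361,600 − $361,625 = −$25 applied to largest profit-interest units (Halvorsen): Halvorsen becomes $170,150.

Halvorsen: $170,150; Tam: $74,450; Delacroix: $117,000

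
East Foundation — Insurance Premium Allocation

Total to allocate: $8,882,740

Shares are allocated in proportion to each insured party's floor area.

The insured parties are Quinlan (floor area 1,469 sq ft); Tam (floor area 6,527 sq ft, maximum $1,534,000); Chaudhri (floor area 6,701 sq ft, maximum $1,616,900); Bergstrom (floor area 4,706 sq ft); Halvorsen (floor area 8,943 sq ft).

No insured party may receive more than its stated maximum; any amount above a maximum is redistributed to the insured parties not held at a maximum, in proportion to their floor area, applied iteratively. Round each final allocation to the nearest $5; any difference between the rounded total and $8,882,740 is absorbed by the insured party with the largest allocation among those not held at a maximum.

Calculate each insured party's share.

Quinlan: $556,955 | Tam: $1,534,000 | Chaudhri: $1,616,900 | Bergstrom: $1,784,235 | Halvorsen: $3,390,650

Sum of floor area: 28,346.
Proportional shares (ignoring caps): Quinlan 460,338.15; Tam 2,045,355.39; Chaudhri 2,099,881.49; Bergstrom 1,474,711.58; Halvorsen 2,802,453.39.
Cap binds for Tam ($1,534,000), Chaudhri ($1,616,900); remaining pool $5,731,840 reallocated over remaining floor area 15,118.
Remaining shares: Quinlan 556,956.80 → $556,955; Bergstrom 1,784,233.30 → $1,784,235; Halvorsen 3,390,649.90 → $3,390,650.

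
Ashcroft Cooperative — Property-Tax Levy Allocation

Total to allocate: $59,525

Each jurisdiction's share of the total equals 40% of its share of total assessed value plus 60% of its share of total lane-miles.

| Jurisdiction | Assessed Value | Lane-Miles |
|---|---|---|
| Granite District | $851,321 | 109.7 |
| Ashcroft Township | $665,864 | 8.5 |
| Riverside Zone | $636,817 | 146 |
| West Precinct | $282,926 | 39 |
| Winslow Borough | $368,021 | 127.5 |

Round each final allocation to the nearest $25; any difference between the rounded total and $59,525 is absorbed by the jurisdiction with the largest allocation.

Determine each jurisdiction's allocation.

Granite District: $16,325 · Ashcroft Township: $6,350 · Riverside Zone: $17,525 · West Precinct: $5,625 · Winslow Borough: $13,700

Assessed value total 2,804,949; lane-miles total 430.7.
Combined weights (40% assessed value + 60% lane-miles): Granite District 0.2742; Ashcroft Township 0.1068; Riverside Zone 0.2942; West Precinct 0.0947; Winslow Borough 0.2301.
Raw shares: Granite District 16,323.17; Ashcroft Township 6,357.08; Riverside Zone 17,512.44; West Precinct 5,635.64; Winslow Borough 13,696.67.
Rounded to nearest $25: Granite District $16,325; Ashcroft Township $6,350; Riverside Zone $17,500; West Precinct $5,625; Winslow Borough $13,700. Sum = $59,500.
Difference $59,525 − $59,500 = +$25 applied to largest allocation (Riverside Zone): Riverside Zone becomes $17,525.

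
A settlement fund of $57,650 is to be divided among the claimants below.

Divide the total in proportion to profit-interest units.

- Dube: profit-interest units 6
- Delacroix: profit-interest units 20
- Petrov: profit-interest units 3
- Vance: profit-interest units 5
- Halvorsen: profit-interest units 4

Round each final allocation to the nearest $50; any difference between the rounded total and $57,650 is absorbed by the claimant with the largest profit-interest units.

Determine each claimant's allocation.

Dube: $9,100; Delacroix: $30,350; Petrov: $4,550; Vance: $7,600; Halvorsen: $6,050

Profit-interest units total: 6 + 20 + 3 + 5 + 4 = 38.
Unrounded shares: Dube 9,102.63; Delacroix 30,342.11; Petrov 4,551.32; Vance 7,585.53; Halvorsen 6,068.42.
After rounding ($50): Dube $9,100; Delacroix $30,350; Petrov $4,550; Vance $7,600; Halvorsen $6,050. Sum = $57,650.
No rounding difference to absorb.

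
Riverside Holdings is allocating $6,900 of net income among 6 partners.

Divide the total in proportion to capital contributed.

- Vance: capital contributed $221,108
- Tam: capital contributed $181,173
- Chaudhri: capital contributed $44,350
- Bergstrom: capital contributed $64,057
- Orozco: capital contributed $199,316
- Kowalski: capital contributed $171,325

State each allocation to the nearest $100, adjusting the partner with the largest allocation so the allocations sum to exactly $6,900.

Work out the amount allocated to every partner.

Vance: $1,800; Tam: $1,400; Chaudhri: $300; Bergstrom: $500; Orozco: $1,600; Kowalski: $1,300

Capital contributed total: 881,329.
Pro-rata amounts: Vance 221,108/881,329 × $6,900 = 1,731.07; Tam 181,173/881,329 × $6,900 = 1,418.42; Chaudhri 44,350/881,329 × $6,900 = 347.22; Bergstrom 64,057/881,329 × $6,900 = 501.51; Orozco 199,316/881,329 × $6,900 = 1,560.46; Kowalski 171,325/881,329 × $6,900 = 1,341.32.
Rounded to nearest $100: Vance $1,700; Tam $1,400; Chaudhri $300; Bergstrom $500; Orozco $1,600; Kowalski $1,300. Sum = $6,800.
Difference $6,900 − $6,800 = +$100 applied to largest allocation (Vance): Vance becomes $1,800.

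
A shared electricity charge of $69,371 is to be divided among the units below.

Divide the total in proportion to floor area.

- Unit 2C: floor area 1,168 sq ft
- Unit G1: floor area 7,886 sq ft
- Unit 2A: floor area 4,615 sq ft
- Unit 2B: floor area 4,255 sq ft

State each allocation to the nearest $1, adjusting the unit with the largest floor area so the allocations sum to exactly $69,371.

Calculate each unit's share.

Total floor area = 17,924.
Unrounded shares: Unit 2C 1,168/17,924 × $69,371 = 4,520.49; Unit G1 7,886/17,924 × $69,371 = 30,521.07; Unit 2A 4,615/17,924 × $69,371 = 17,861.37; Unit 2B 4,255/17,924 × $69,371 = 16,468.07.
Rounded to nearest $1: Unit 2C $4,520; Unit G1 $30,521; Unit 2A $17,861; Unit 2B $16,468. Sum = $69,370.
Difference $69,371 − $69,370 = +$1 applied to largest floor area (Unit G1): Unit G1 becomes $30,522.

Unit 2C: $4,520; Unit G1: $30,522; Unit 2A: $17,861; Unit 2B: $16,468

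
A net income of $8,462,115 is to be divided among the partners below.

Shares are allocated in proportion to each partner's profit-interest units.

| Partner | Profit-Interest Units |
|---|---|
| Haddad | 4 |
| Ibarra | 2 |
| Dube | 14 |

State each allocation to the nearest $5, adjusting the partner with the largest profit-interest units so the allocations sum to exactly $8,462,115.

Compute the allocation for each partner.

Haddad: $1,692,425 · Ibarra: $846,210 · Dube: $5,923,480

Profit-interest units total: 4 + 2 + 14 = 20.
Raw shares: Haddad 1,692,423.00; Ibarra 846,211.50; Dube 5,923,480.50.
At nearest $5: Haddad $1,692,425; Ibarra $846,210; Dube $5,923,480. Sum = $8,462,115.
Rounded total matches; no reconciliation needed.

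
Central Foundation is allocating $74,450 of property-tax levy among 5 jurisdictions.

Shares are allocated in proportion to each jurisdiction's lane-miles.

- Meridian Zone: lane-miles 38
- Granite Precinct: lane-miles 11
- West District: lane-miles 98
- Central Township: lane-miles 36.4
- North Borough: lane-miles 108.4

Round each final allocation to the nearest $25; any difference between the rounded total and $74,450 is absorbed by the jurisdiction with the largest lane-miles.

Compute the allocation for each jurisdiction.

Sum of lane-miles: 38 + 11 + 98 + 36.4 + 108.4 = 291.8.
Proportional shares: Meridian Zone 9,695.34; Granite Precinct 2,806.55; West District 25,003.77; Central Township 9,287.11; North Borough 27,657.23.
After rounding ($25): Meridian Zone $9,700; Granite Precinct $2,800; West District $25,000; Central Township $9,275; North Borough $27,650. Sum = $74,425.
Difference $74,450 − $74,425 = +$25 applied to largest lane-miles (North Borough): North Borough becomes $27,675.

Meridian Zone: $9,700; Granite Precinct: $2,800; West District: $25,000; Central Township: $9,275; North Borough: $27,675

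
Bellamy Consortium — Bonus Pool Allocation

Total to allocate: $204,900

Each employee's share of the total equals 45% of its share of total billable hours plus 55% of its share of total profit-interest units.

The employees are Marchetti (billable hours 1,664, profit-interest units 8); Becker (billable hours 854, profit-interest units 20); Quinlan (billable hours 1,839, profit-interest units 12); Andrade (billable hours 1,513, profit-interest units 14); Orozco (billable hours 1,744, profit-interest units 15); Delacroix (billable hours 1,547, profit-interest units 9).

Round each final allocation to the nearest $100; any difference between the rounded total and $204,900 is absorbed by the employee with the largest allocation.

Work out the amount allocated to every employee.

Marchetti: $28,300 · Becker: $37,500 · Quinlan: $35,800 · Andrade: $35,500 · Orozco: $39,200 · Delacroix: $28,600

Billable hours total 9,161; profit-interest units total 78.
Blended shares (45% billable hours + 55% profit-interest units): Marchetti 0.1381; Becker 0.1830; Quinlan 0.1749; Andrade 0.1730; Orozco 0.1914; Delacroix 0.1395.
Pro-rata amounts: Marchetti 28,306.54; Becker 37,491.62; Quinlan 35,847.13; Andrade 35,455.58; Orozco 39,225.39; Delacroix 28,573.75.
After rounding ($100): Marchetti $28,300; Becker $37,500; Quinlan $35,800; Andrade $35,500; Orozco $39,200; Delacroix $28,600. Sum = $204,900.
Rounded total matches; no reconciliation needed.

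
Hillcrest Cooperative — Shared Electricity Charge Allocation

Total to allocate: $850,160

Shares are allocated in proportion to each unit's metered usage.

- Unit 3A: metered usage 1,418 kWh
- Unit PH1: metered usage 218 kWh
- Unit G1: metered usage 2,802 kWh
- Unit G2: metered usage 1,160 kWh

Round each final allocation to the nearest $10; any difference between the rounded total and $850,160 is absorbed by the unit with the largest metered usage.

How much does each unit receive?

Unit 3A: $215,350 · Unit PH1: $33,110 · Unit G1: $425,530 · Unit G2: $176,170

Metered usage total: 5,598.
Unrounded shares: Unit 3A 1,418/5,598 × $850,160 = 215,349.57; Unit PH1 218/5,598 × $850,160 = 33,107.34; Unit G1 2,802/5,598 × $850,160 = 425,535.61; Unit G2 1,160/5,598 × $850,160 = 176,167.49.
At nearest $10: Unit 3A $215,350; Unit PH1 $33,110; Unit G1 $425,540; Unit G2 $176,170. Sum = $850,170.
Difference $850,160 − $850,170 = −$10 applied to largest metered usage (Unit G1): Unit G1 becomes $425,530.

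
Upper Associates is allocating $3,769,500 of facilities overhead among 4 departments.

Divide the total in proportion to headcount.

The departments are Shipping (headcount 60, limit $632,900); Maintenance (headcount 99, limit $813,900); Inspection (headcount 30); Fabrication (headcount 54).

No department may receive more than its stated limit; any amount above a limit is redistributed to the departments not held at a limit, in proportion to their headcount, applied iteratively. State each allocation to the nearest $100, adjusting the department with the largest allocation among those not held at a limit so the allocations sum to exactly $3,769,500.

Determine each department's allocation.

Sum of headcount: 243.
Pro-rata shares before constraints: Shipping 930,740.74; Maintenance 1,535,722.22; Inspection 465,370.37; Fabrication 837,666.67.
Cap binds for Shipping ($632,900), Maintenance ($813,900); balance $2,322,700 reallocated over remaining headcount 84.
Remaining shares: Inspection 829,535.71 → $829,500; Fabrication 1,493,164.29 → $1,493,200.

Shipping: $632,900 | Maintenance: $813,900 | Inspection: $829,500 | Fabrication: $1,493,200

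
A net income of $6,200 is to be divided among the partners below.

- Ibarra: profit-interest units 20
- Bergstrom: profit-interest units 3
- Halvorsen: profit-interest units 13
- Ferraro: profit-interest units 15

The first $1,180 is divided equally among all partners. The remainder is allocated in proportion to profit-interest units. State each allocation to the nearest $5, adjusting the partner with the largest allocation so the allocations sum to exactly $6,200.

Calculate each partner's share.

Equal tier: $1,180 ÷ 4 = $295 apiece.
Remainder $5,020 by profit-interest units (total 51): Ibarra 1,968.63 → $1,970; Bergstrom 295.29 → $295; Halvorsen 1,279.61 → $1,280; Ferraro 1,476.47 → $1,475.
Totals: Ibarra $295 + $1,970 = $2,265; Bergstrom $295 + $295 = $590; Halvorsen $295 + $1,280 = $1,575; Ferraro $295 + $1,475 = $1,770.

Ibarra: $2,265 · Bergstrom: $590 · Halvorsen: $1,575 · Ferraro: $1,770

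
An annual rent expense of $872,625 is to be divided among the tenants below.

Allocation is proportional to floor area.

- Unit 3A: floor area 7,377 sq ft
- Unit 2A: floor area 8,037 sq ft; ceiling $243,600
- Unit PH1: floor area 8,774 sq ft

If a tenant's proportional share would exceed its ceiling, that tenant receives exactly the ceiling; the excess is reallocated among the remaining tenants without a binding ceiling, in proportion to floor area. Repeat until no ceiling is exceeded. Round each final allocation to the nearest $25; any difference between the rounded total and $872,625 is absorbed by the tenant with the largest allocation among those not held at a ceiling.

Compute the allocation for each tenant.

Total floor area = 24,188.
Unconstrained shares: Unit 3A 266,138.36; Unit 2A 289,949.03; Unit PH1 316,537.61.
Cap binds for Unit 2A ($243,600); remaining pool $629,025 reallocated over remaining floor area 16,151.
Redistributed shares: Unit 3A 287,308.37 → $287,300; Unit PH1 341,716.63 → $341,725.

Unit 3A: $287,300 | Unit 2A: $243,600 | Unit PH1: $341,725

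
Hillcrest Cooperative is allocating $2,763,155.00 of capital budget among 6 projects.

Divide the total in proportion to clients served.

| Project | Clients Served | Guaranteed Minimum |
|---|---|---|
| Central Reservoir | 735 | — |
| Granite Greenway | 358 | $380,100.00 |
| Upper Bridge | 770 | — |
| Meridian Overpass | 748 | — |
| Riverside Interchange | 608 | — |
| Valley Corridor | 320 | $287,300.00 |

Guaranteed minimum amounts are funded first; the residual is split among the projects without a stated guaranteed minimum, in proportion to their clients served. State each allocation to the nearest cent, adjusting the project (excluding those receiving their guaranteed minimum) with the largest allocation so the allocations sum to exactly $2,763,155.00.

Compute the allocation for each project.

Central Reservoir: $538,406.13; Granite Greenway: $380,100.00; Upper Bridge: $564,044.51; Meridian Overpass: $547,928.95; Riverside Interchange: $445,375.41; Valley Corridor: $287,300.00

Minimums first: Granite Greenway $380,100.00; Valley Corridor $287,300.00. Balance $2,095,755.00.
Balance split over remaining clients served 2,861: Central Reservoir 538,406.1255 → $538,406.13; Upper Bridge 564,044.5124 → $564,044.51; Meridian Overpass 547,928.9549 → $547,928.95; Riverside Interchange 445,375.4072 → $445,375.41.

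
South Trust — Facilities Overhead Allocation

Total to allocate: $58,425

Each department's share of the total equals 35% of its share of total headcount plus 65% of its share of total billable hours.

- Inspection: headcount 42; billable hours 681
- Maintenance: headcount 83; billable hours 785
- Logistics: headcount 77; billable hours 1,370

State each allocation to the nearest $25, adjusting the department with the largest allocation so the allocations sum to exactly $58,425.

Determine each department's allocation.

Headcount total 202; billable hours total 2,836.
Blended shares (35% headcount + 65% billable hours): Inspection 0.2289; Maintenance 0.3237; Logistics 0.4474.
Pro-rata amounts: Inspection 13,370.84; Maintenance 18,913.97; Logistics 26,140.19.
After rounding ($25): Inspection $13,375; Maintenance $18,925; Logistics $26,150. Sum = $58,450.
Difference $58,425 − $58,450 = −$25 applied to largest allocation (Logistics): Logistics becomes $26,125.

Inspection: $13,375 | Maintenance: $18,925 | Logistics: $26,125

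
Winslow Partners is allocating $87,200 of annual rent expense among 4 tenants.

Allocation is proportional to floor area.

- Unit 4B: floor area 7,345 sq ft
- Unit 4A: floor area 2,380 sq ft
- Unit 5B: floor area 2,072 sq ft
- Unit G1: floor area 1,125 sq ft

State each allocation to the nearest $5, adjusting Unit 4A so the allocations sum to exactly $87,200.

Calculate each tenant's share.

Unit 4B: $49,565 | Unit 4A: $16,065 | Unit 5B: $13,980 | Unit G1: $7,590

Sum of floor area: 12,922.
Unrounded shares: Unit 4B 7,345/12,922 × $87,200 = 49,565.39; Unit 4A 2,380/12,922 × $87,200 = 16,060.67; Unit 5B 2,072/12,922 × $87,200 = 13,982.23; Unit G1 1,125/12,922 × $87,200 = 7,591.70.
Rounded to nearest $5: Unit 4B $49,565; Unit 4A $16,060; Unit 5B $13,980; Unit G1 $7,590. Sum = $87,195.
Difference $87,200 − $87,195 = +$5 applied to Unit 4A: Unit 4A becomes $16,065.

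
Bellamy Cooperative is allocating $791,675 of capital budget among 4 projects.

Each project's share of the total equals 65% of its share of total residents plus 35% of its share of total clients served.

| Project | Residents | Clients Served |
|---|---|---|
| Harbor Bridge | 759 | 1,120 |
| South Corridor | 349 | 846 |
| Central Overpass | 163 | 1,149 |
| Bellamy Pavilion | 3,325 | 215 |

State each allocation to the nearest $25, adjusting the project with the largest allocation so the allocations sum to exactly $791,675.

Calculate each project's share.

Harbor Bridge: $178,175 | South Corridor: $109,475 | Central Overpass: $113,850 | Bellamy Pavilion: $390,175

Residents total 4,596; clients served total 3,330.
Blended shares (65% residents + 35% clients served): Harbor Bridge 0.2251; South Corridor 0.1383; Central Overpass 0.1438; Bellamy Pavilion 0.4928.
Pro-rata amounts: Harbor Bridge 178,175.21; South Corridor 109,470.49; Central Overpass 113,857.45; Bellamy Pavilion 390,171.85.
After rounding ($25): Harbor Bridge $178,175; South Corridor $109,475; Central Overpass $113,850; Bellamy Pavilion $390,175. Sum = $791,675.
Sum already equals the total — no adjustment.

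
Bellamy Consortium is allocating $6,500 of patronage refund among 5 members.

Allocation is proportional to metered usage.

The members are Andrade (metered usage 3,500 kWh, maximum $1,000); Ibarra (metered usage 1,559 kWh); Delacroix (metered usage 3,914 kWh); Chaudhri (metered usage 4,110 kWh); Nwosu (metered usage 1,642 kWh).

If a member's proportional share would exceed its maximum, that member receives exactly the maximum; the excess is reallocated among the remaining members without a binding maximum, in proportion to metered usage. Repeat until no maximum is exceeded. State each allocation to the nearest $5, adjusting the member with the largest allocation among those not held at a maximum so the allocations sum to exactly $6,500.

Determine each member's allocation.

Combined metered usage = 14,725.
Unconstrained shares: Andrade 1,544.99; Ibarra 688.18; Delacroix 1,727.74; Chaudhri 1,814.26; Nwosu 724.82.
Capped: Andrade ($1,000); balance $5,500 reallocated over remaining metered usage 11,225.
Redistributed shares: Ibarra 763.88 → $765; Delacroix 1,917.77 → $1,920; Chaudhri 2,013.81 → $2,015; Nwosu 804.54 → $805.
Rounding difference −$5 applied to Chaudhri → $2,010.

Andrade: $1,000 | Ibarra: $765 | Delacroix: $1,920 | Chaudhri: $2,010 | Nwosu: $805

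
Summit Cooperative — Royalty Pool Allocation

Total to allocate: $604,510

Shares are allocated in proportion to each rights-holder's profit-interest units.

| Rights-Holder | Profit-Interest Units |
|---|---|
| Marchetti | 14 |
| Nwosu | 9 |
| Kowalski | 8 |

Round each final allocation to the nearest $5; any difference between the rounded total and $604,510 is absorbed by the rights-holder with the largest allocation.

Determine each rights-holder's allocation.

Profit-interest units total: 31.
Unrounded shares: Marchetti 14/31 × $604,510 = 273,004.52; Nwosu 9/31 × $604,510 = 175,502.90; Kowalski 8/31 × $604,510 = 156,002.58.
After rounding ($5): Marchetti $273,005; Nwosu $175,505; Kowalski $156,005. Sum = $604,515.
Difference $604,510 − $604,515 = −$5 applied to largest allocation (Marchetti): Marchetti becomes $273,000.

Marchetti: $273,000; Nwosu: $175,505; Kowalski: $156,005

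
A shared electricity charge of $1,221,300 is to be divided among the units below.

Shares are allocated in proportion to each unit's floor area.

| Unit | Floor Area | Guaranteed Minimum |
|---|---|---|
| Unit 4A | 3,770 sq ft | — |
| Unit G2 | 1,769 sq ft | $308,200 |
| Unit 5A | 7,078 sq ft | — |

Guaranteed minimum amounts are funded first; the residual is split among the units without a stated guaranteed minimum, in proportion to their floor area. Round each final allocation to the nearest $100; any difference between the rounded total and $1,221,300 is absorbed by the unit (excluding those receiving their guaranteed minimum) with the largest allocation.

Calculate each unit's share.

Unit 4A: $317,300; Unit G2: $308,200; Unit 5A: $595,800

Guaranteed amounts: Unit G2 $308,200. Residual $913,100.
Residual split over remaining floor area 10,848: Unit 4A 317,329.19 → $317,300; Unit 5A 595,770.81 → $595,800.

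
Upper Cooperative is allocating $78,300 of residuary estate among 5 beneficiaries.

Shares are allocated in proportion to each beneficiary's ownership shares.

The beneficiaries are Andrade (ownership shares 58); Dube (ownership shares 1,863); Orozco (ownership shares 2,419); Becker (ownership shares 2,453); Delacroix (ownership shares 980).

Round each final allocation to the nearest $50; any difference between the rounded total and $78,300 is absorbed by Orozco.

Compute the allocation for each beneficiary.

Andrade: $600 · Dube: $18,750 · Orozco: $24,400 · Becker: $24,700 · Delacroix: $9,850

Combined ownership shares = 7,773.
Unrounded shares: Andrade 58/7,773 × $78,300 = 584.25; Dube 1,863/7,773 × $78,300 = 18,766.62; Orozco 2,419/7,773 × $78,300 = 24,367.39; Becker 2,453/7,773 × $78,300 = 24,709.88; Delacroix 980/7,773 × $78,300 = 9,871.86.
At nearest $50: Andrade $600; Dube $18,750; Orozco $24,350; Becker $24,700; Delacroix $9,850. Sum = $78,250.
Difference $78,300 − $78,250 = +$50 applied to Orozco: Orozco becomes $24,400.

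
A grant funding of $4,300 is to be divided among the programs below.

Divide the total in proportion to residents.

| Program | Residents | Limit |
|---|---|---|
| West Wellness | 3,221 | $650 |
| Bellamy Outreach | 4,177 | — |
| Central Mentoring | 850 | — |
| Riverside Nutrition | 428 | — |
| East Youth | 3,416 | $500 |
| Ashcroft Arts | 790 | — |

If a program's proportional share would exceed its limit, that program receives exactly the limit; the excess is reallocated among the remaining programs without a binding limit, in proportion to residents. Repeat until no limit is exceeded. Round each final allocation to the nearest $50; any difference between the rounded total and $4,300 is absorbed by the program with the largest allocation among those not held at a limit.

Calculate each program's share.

West Wellness: $650 · Bellamy Outreach: $2,100 · Central Mentoring: $450 · Riverside Nutrition: $200 · East Youth: $500 · Ashcroft Arts: $400

Total residents = 12,882.
Pro-rata shares before constraints: West Wellness 1,075.17; Bellamy Outreach 1,394.28; Central Mentoring 283.73; Riverside Nutrition 142.87; East Youth 1,140.26; Ashcroft Arts 263.70.
Cap binds for West Wellness ($650), East Youth ($500); residual $3,150 reallocated over remaining residents 6,245.
Remaining shares: Bellamy Outreach 2,106.89 → $2,100; Central Mentoring 428.74 → $450; Riverside Nutrition 215.88 → $200; Ashcroft Arts 398.48 → $400.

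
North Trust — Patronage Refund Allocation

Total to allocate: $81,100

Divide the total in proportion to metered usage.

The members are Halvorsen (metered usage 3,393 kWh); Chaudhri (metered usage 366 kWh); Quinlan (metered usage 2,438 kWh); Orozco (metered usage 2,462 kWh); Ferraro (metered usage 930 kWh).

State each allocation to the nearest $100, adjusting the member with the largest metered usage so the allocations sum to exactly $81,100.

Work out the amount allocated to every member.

Metered usage total: 3,393 + 366 + 2,438 + 2,462 + 930 = 9,589.
Raw shares: Halvorsen 28,696.66; Chaudhri 3,095.48; Quinlan 20,619.65; Orozco 20,822.63; Ferraro 7,865.58.
After rounding ($100): Halvorsen $28,700; Chaudhri $3,100; Quinlan $20,600; Orozco $20,800; Ferraro $7,900. Sum = $81,100.
Rounded total matches; no reconciliation needed.

Halvorsen: $28,700 · Chaudhri: $3,100 · Quinlan: $20,600 · Orozco: $20,800 · Ferraro: $7,900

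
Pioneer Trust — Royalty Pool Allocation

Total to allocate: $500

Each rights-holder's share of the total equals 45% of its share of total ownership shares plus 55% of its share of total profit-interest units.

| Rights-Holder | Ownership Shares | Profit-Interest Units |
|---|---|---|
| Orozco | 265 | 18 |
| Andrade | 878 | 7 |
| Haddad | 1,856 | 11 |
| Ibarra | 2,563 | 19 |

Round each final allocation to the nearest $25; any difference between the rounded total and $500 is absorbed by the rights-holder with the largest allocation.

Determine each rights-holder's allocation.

Totals — ownership shares 5,562, profit-interest units 55.
Combined weights (45% ownership shares + 55% profit-interest units): Orozco 0.2014; Andrade 0.1410; Haddad 0.2602; Ibarra 0.3974.
Raw shares: Orozco 100.72; Andrade 70.52; Haddad 130.08; Ibarra 198.68.
After rounding ($25): Orozco $100; Andrade $75; Haddad $125; Ibarra $200. Sum = $500.
No rounding difference to absorb.

Orozco: $100 · Andrade: $75 · Haddad: $125 · Ibarra: $200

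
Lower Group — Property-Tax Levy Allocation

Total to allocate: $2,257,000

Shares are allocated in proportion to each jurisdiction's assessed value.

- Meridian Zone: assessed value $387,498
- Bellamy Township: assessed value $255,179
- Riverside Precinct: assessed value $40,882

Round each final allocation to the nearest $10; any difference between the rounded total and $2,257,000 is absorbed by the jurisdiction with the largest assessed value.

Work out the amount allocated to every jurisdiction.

Meridian Zone: $1,279,450; Bellamy Township: $842,560; Riverside Precinct: $134,990

Sum of assessed value: 683,559.
Pro-rata amounts: Meridian Zone 387,498/683,559 × $2,257,000 = 1,279,455.01; Bellamy Township 255,179/683,559 × $2,257,000 = 842,559.32; Riverside Precinct 40,882/683,559 × $2,257,000 = 134,985.68.
After rounding ($10): Meridian Zone $1,279,460; Bellamy Township $842,560; Riverside Precinct $134,990. Sum = $2,257,010.
Difference $2,257,000 − $2,257,010 = −$10 applied to largest assessed value (Meridian Zone): Meridian Zone becomes $1,279,450.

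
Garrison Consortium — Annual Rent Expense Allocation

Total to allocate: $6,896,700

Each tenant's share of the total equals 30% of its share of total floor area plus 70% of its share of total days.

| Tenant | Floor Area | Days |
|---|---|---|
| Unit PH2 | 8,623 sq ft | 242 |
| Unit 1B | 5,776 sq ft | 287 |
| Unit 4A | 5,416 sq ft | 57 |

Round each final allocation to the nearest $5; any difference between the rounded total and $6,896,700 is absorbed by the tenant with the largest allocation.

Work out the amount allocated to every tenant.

Floor area total 19,815; days total 586.
Combined weights (30% floor area + 70% days): Unit PH2 0.4196; Unit 1B 0.4303; Unit 4A 0.1501.
Proportional shares: Unit PH2 2,894,069.88; Unit 1B 2,967,523.57; Unit 4A 1,035,106.55.
After rounding ($5): Unit PH2 $2,894,070; Unit 1B $2,967,525; Unit 4A $1,035,105. Sum = $6,896,700.
Rounded total matches; no reconciliation needed.

Unit PH2: $2,894,070; Unit 1B: $2,967,525; Unit 4A: $1,035,105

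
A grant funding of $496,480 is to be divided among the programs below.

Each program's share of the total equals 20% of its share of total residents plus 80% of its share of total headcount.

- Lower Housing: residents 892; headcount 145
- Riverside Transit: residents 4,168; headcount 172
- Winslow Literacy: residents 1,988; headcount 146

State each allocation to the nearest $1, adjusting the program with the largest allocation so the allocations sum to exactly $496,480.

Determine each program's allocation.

Lower Housing: $136,955 | Riverside Transit: $206,271 | Winslow Literacy: $153,254

Residents total 7,048; headcount total 463.
Combined weights (20% residents + 80% headcount): Lower Housing 0.2759; Riverside Transit 0.4155; Winslow Literacy 0.3087.
Raw shares: Lower Housing 136,955.05; Riverside Transit 206,271.01; Winslow Literacy 153,253.94.
After rounding ($1): Lower Housing $136,955; Riverside Transit $206,271; Winslow Literacy $153,254. Sum = $496,480.
Rounded total matches; no reconciliation needed.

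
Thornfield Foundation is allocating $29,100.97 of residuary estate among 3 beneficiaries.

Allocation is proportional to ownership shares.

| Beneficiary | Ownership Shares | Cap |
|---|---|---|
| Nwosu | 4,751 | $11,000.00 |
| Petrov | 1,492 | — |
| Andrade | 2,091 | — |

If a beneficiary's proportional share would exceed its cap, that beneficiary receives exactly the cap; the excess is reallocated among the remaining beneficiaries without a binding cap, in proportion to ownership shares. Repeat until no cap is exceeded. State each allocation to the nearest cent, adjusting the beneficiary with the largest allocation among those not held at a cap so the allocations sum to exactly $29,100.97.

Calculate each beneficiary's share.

Ownership shares total: 8,334.
Unconstrained shares: Nwosu 16,589.7178; Petrov 5,209.8209; Andrade 7,301.4313.
Capped: Nwosu ($11,000.00); remaining pool $18,100.97 reallocated over remaining ownership shares 3,583.
Shares after redistribution: Petrov 7,537.4399 → $7,537.44; Andrade 10,563.5301 → $10,563.53.

Nwosu: $11,000.00; Petrov: $7,537.44; Andrade: $10,563.53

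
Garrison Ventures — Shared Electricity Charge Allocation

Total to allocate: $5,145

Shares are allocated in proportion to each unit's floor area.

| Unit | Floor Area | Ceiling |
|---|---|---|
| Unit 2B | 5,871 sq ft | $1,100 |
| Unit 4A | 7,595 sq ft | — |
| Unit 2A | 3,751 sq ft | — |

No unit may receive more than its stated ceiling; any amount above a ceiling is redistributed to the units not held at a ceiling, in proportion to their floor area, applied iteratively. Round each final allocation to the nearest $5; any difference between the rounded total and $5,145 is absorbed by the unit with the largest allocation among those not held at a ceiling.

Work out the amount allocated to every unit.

Unit 2B: $1,100 | Unit 4A: $2,710 | Unit 2A: $1,335

Combined floor area = 17,217.
Unconstrained shares: Unit 2B 1,754.45; Unit 4A 2,269.63; Unit 2A 1,120.92.
Capped: Unit 2B ($1,100); remaining pool $4,045 reallocated over remaining floor area 11,346.
Redistributed shares: Unit 4A 2,707.72 → $2,710; Unit 2A 1,337.28 → $1,335.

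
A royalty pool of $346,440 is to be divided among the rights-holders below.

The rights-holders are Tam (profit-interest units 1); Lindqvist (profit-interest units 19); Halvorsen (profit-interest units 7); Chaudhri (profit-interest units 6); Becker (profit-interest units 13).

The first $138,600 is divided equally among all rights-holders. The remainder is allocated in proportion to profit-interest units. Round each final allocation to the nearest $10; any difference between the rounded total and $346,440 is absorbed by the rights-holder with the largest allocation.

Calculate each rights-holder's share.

Tam: $32,240 | Lindqvist: $113,560 | Halvorsen: $59,350 | Chaudhri: $54,830 | Becker: $86,460

Equal tier: $138,600 ÷ 5 = $27,720 apiece.
Remainder $207,840 by profit-interest units (total 46): Tam 4,518.26 → $4,520; Lindqvist 85,846.96 → $85,850; Halvorsen 31,627.83 → $31,630; Chaudhri 27,109.57 → $27,110; Becker 58,737.39 → $58,740.
Rounding difference −$10 on remainder applied to Lindqvist.
Totals: Tam $27,720 + $4,520 = $32,240; Lindqvist $27,720 + $85,840 = $113,560; Halvorsen $27,720 + $31,630 = $59,350; Chaudhri $27,720 + $27,110 = $54,830; Becker $27,720 + $58,740 = $86,460.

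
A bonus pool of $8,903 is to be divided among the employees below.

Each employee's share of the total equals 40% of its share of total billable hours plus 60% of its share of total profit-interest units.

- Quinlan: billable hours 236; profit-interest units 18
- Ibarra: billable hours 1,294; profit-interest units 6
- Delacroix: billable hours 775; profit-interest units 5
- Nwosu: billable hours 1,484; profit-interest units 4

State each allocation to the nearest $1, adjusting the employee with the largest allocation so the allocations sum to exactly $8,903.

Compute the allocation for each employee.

Totals — billable hours 3,789, profit-interest units 33.
Composite weights (40% billable hours + 60% profit-interest units): Quinlan 0.3522; Ibarra 0.2457; Delacroix 0.1727; Nwosu 0.2294.
Unrounded shares: Quinlan 3,135.52; Ibarra 2,187.44; Delacroix 1,537.77; Nwosu 2,042.27.
After rounding ($1): Quinlan $3,136; Ibarra $2,187; Delacroix $1,538; Nwosu $2,042. Sum = $8,903.
Rounded total matches; no reconciliation needed.

Quinlan: $3,136 · Ibarra: $2,187 · Delacroix: $1,538 · Nwosu: $2,042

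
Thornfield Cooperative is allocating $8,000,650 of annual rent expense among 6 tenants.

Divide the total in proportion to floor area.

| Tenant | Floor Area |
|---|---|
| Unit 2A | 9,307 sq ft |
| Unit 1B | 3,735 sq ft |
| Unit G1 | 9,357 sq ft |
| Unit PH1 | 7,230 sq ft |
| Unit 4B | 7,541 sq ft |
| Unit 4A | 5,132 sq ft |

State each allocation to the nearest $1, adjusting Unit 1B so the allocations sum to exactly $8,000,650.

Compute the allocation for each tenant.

Unit 2A: $1,760,249 | Unit 1B: $706,408 | Unit G1: $1,769,705 | Unit PH1: $1,367,422 | Unit 4B: $1,426,242 | Unit 4A: $970,624

Sum of floor area: 42,302.
Proportional shares: Unit 2A 9,307/42,302 × $8,000,650 = 1,760,248.91; Unit 1B 3,735/42,302 × $8,000,650 = 706,406.97; Unit G1 9,357/42,302 × $8,000,650 = 1,769,705.4997; Unit PH1 7,230/42,302 × $8,000,650 = 1,367,422.33; Unit 4B 7,541/42,302 × $8,000,650 = 1,426,242.30; Unit 4A 5,132/42,302 × $8,000,650 = 970,623.98.
At nearest $1: Unit 2A $1,760,249; Unit 1B $706,407; Unit G1 $1,769,705; Unit PH1 $1,367,422; Unit 4B $1,426,242; Unit 4A $970,624. Sum = $8,000,649.
Difference $8,000,650 − $8,000,649 = +$1 applied to Unit 1B: Unit 1B becomes $706,408.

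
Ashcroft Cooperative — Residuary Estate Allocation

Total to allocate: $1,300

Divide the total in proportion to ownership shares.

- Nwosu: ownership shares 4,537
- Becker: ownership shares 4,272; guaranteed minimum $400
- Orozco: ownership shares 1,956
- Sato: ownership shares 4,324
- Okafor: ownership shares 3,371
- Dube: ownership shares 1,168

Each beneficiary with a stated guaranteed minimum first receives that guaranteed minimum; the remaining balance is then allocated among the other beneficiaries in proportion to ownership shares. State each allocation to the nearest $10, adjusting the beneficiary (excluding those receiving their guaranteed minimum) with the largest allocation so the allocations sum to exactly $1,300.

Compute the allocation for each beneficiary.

Nwosu: $270 · Becker: $400 · Orozco: $110 · Sato: $250 · Okafor: $200 · Dube: $70

Guaranteed amounts: Becker $400. Remaining pool $900.
Remaining pool split over remaining ownership shares 15,356: Nwosu 265.91 → $270; Orozco 114.64 → $110; Sato 253.43 → $250; Okafor 197.57 → $200; Dube 68.46 → $70.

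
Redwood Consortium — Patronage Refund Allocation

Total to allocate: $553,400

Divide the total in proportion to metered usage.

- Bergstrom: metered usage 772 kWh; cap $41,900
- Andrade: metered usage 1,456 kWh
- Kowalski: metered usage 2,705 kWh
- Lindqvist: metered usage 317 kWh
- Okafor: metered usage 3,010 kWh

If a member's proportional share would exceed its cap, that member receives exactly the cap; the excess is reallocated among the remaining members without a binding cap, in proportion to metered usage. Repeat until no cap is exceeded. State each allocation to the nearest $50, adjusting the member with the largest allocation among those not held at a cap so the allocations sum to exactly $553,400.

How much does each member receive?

Bergstrom: $41,900; Andrade: $99,450; Kowalski: $184,800; Lindqvist: $21,650; Okafor: $205,600

Metered usage total: 8,260.
Proportional shares (ignoring caps): Bergstrom 51,722.13; Andrade 97,548.47; Kowalski 181,228.45; Lindqvist 21,238.23; Okafor 201,662.71.
Held at cap: Bergstrom ($41,900); balance $511,500 reallocated over remaining metered usage 7,488.
Remaining shares: Andrade 99,458.33 → $99,450; Kowalski 184,776.64 → $184,800; Lindqvist 21,654.05 → $21,650; Okafor 205,610.98 → $205,600.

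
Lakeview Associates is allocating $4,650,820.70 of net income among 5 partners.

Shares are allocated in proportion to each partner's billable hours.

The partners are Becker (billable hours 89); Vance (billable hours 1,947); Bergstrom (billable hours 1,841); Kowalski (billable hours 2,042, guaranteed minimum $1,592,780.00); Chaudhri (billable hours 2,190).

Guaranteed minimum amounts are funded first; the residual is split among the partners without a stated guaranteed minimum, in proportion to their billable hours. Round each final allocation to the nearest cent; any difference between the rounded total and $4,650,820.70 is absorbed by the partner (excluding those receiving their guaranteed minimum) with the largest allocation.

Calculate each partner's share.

Fund the minimums — Kowalski $1,592,780.00. Residual $3,058,040.70.
Residual split over remaining billable hours 6,067: Becker 44,860.0004 → $44,860.00; Vance 981,375.5139 → $981,375.51; Bergstrom 927,946.7494 → $927,946.75; Chaudhri 1,103,858.4363 → $1,103,858.44.

Becker: $44,860.00 · Vance: $981,375.51 · Bergstrom: $927,946.75 · Kowalski: $1,592,780.00 · Chaudhri: $1,103,858.44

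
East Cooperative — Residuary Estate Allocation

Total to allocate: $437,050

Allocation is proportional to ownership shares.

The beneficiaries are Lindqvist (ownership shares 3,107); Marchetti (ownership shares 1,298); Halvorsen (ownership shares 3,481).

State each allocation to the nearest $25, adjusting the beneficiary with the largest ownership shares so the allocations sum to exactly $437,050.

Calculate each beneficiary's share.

Combined ownership shares = 3,107 + 1,298 + 3,481 = 7,886.
Proportional shares: Lindqvist 172,193.04; Marchetti 71,936.46; Halvorsen 192,920.50.
After rounding ($25): Lindqvist $172,200; Marchetti $71,925; Halvorsen $192,925. Sum = $437,050.
Rounded total matches; no reconciliation needed.

Lindqvist: $172,200; Marchetti: $71,925; Halvorsen: $192,925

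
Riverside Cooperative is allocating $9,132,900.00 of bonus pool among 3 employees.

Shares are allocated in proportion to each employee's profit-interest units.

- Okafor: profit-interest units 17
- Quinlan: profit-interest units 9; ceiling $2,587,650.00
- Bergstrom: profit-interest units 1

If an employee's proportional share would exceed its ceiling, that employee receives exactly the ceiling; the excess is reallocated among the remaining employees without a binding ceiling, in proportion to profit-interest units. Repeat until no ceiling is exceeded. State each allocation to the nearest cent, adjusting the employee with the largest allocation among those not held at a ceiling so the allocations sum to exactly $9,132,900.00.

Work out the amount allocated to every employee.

Sum of profit-interest units: 27.
Pro-rata shares before constraints: Okafor 5,750,344.4444; Quinlan 3,044,300.0000; Bergstrom 338,255.5556.
Held at cap: Quinlan ($2,587,650.00); balance $6,545,250.00 reallocated over remaining profit-interest units 18.
Redistributed shares: Okafor 6,181,625.0000 → $6,181,625.00; Bergstrom 363,625.0000 → $363,625.00.

Okafor: $6,181,625.00 | Quinlan: $2,587,650.00 | Bergstrom: $363,625.00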